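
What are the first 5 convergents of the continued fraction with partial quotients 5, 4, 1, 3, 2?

5/1, 21/4, 26/5, 99/19, 224/43

Using the convergent recurrence p_i = a_i*p_{i-1} + p_{i-2}, q_i = a_i*q_{i-1} + q_{i-2} with p_{-2}=0, p_{-1}=1, q_{-2}=1, q_{-1}=0:
  i=0: a_0=5, p_0 = 5*1 + 0 = 5, q_0 = 5*0 + 1 = 1.
  i=1: a_1=4, p_1 = 4*5 + 1 = 21, q_1 = 4*1 + 0 = 4.
  i=2: a_2=1, p_2 = 1*21 + 5 = 26, q_2 = 1*4 + 1 = 5.
  i=3: a_3=3, p_3 = 3*26 + 21 = 99, q_3 = 3*5 + 4 = 19.
  i=4: a_4=2, p_4 = 2*99 + 26 = 224, q_4 = 2*19 + 5 = 43.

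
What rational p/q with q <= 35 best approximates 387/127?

Expand x = 387/127 as a continued fraction with the Euclidean algorithm:
  387 = 3*127 + 6, so a_0 = 3.
  127 = 21*6 + 1, so a_1 = 21.
  6 = 6*1 + 0, so a_2 = 6.
so x = [3; 21, 6].
Convergents (p_i = a_i*p_{i-1} + p_{i-2}, q_i = a_i*q_{i-1} + q_{i-2} with p_{-2}=0, p_{-1}=1, q_{-2}=1, q_{-1}=0), until the denominator exceeds 35:
  i=0: a_0=3, p_0 = 3*1 + 0 = 3, q_0 = 3*0 + 1 = 1.
  i=1: a_1=21, p_1 = 21*3 + 1 = 64, q_1 = 21*1 + 0 = 21.
  i=2: a_2=6, p_2 = 6*64 + 3 = 387, q_2 = 6*21 + 1 = 127.
q_2 = 127 > 35, so the last convergent with denominator <= 35 is p_1/q_1 = 64/21.
The closest fraction with denominator <= 35 is either p_1/q_1 or the intermediate fraction (k*p_1 + p_0)/(k*q_1 + q_0) with the largest k >= 1 whose denominator stays <= 35; these approach x as k grows, and every other convergent or intermediate fraction in range is farther away.
Largest k: floor((35 - q_0)/q_1) = floor((35 - 1)/21) = 1.
That gives (1*64 + 3)/(1*21 + 1) = 67/22.
Compare the errors: |x - 64/21| = |387*21 - 64*127|/(127*21) = 1/2667, and |x - 67/22| = |387*22 - 67*127|/(127*22) = 5/2794.
Cross-multiplying, 1*2794 = 2794 < 13335 = 5*2667, so 1/2667 is smaller: the convergent 64/21 is closer to x than 67/22.

64/21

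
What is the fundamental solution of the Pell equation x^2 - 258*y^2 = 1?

(x, y) = (257, 16)

First expand sqrt(258) as a continued fraction. With x_i = (sqrt(258) + m_i)/d_i and (m_0, d_0) = (0, 1): a_0 = floor(sqrt(258)) = 16, since 16^2 = 256 <= 258 < 289 = 17^2.
Iterate m_{i+1} = d_i*a_i - m_i, d_{i+1} = (258 - m_{i+1}^2)/d_i, a_{i+1} = floor((a_0 + m_{i+1})/d_{i+1}):
  m_1 = 1*16 - 0 = 16, d_1 = (258 - 16^2)/1 = 2/1 = 2, a_1 = floor((16 + 16)/2) = 16.
  m_2 = 2*16 - 16 = 16, d_2 = (258 - 16^2)/2 = 2/2 = 1, a_2 = floor((16 + 16)/1) = 32.
  m_3 = 1*32 - 16 = 16, d_3 = (258 - 16^2)/1 = 2/1 = 2: (m_3, d_3) = (m_1, d_1) = (16, 2), so from here the quotients repeat a_1, a_2; the period length is 2.
So sqrt(258) = [16; (16, 32)] with period length k = 2.
k is even, so the fundamental solution of x^2 - 258y^2 = 1 is (p_{k-1}, q_{k-1}) = (p_1, q_1); compute convergents through index 1.
Convergents (p_i = a_i*p_{i-1} + p_{i-2}, q_i = a_i*q_{i-1} + q_{i-2} with p_{-2}=0, p_{-1}=1, q_{-2}=1, q_{-1}=0):
  i=0: a_0=16, p_0 = 16*1 + 0 = 16, q_0 = 16*0 + 1 = 1.
  i=1: a_1=16, p_1 = 16*16 + 1 = 257, q_1 = 16*1 + 0 = 16.
Check: 257^2 - 258*16^2 = 66049 - 66048 = 1, so (x, y) = (257, 16) solves the equation, and by the theorem it is the least positive solution.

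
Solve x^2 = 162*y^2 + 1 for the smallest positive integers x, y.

(x, y) = (19601, 1540)

First expand sqrt(162) as a continued fraction. With x_i = (sqrt(162) + m_i)/d_i and (m_0, d_0) = (0, 1): a_0 = floor(sqrt(162)) = 12, since 12^2 = 144 <= 162 < 169 = 13^2.
Iterate m_{i+1} = d_i*a_i - m_i, d_{i+1} = (162 - m_{i+1}^2)/d_i, a_{i+1} = floor((a_0 + m_{i+1})/d_{i+1}):
  m_1 = 1*12 - 0 = 12, d_1 = (162 - 12^2)/1 = 18/1 = 18, a_1 = floor((12 + 12)/18) = 1.
  m_2 = 18*1 - 12 = 6, d_2 = (162 - 6^2)/18 = 126/18 = 7, a_2 = floor((12 + 6)/7) = 2.
  m_3 = 7*2 - 6 = 8, d_3 = (162 - 8^2)/7 = 98/7 = 14, a_3 = floor((12 + 8)/14) = 1.
  m_4 = 14*1 - 8 = 6, d_4 = (162 - 6^2)/14 = 126/14 = 9, a_4 = floor((12 + 6)/9) = 2.
  m_5 = 9*2 - 6 = 12, d_5 = (162 - 12^2)/9 = 18/9 = 2, a_5 = floor((12 + 12)/2) = 12.
  m_6 = 2*12 - 12 = 12, d_6 = (162 - 12^2)/2 = 18/2 = 9, a_6 = floor((12 + 12)/9) = 2.
  m_7 = 9*2 - 12 = 6, d_7 = (162 - 6^2)/9 = 126/9 = 14, a_7 = floor((12 + 6)/14) = 1.
  m_8 = 14*1 - 6 = 8, d_8 = (162 - 8^2)/14 = 98/14 = 7, a_8 = floor((12 + 8)/7) = 2.
  m_9 = 7*2 - 8 = 6, d_9 = (162 - 6^2)/7 = 126/7 = 18, a_9 = floor((12 + 6)/18) = 1.
  m_10 = 18*1 - 6 = 12, d_10 = (162 - 12^2)/18 = 18/18 = 1, a_10 = floor((12 + 12)/1) = 24.
  m_11 = 1*24 - 12 = 12, d_11 = (162 - 12^2)/1 = 18/1 = 18: (m_11, d_11) = (m_1, d_1) = (12, 18), so from here the quotients repeat a_1, ..., a_10; the period length is 10.
So sqrt(162) = [12; (1, 2, 1, 2, 12, 2, 1, 2, 1, 24)] with period length k = 10.
k is even, so the fundamental solution of x^2 - 162y^2 = 1 is (p_{k-1}, q_{k-1}) = (p_9, q_9); compute convergents through index 9.
Convergents (p_i = a_i*p_{i-1} + p_{i-2}, q_i = a_i*q_{i-1} + q_{i-2} with p_{-2}=0, p_{-1}=1, q_{-2}=1, q_{-1}=0):
  i=0: a_0=12, p_0 = 12*1 + 0 = 12, q_0 = 12*0 + 1 = 1.
  i=1: a_1=1, p_1 = 1*12 + 1 = 13, q_1 = 1*1 + 0 = 1.
  i=2: a_2=2, p_2 = 2*13 + 12 = 38, q_2 = 2*1 + 1 = 3.
  i=3: a_3=1, p_3 = 1*38 + 13 = 51, q_3 = 1*3 + 1 = 4.
  i=4: a_4=2, p_4 = 2*51 + 38 = 140, q_4 = 2*4 + 3 = 11.
  i=5: a_5=12, p_5 = 12*140 + 51 = 1731, q_5 = 12*11 + 4 = 136.
  i=6: a_6=2, p_6 = 2*1731 + 140 = 3602, q_6 = 2*136 + 11 = 283.
  i=7: a_7=1, p_7 = 1*3602 + 1731 = 5333, q_7 = 1*283 + 136 = 419.
  i=8: a_8=2, p_8 = 2*5333 + 3602 = 14268, q_8 = 2*419 + 283 = 1121.
  i=9: a_9=1, p_9 = 1*14268 + 5333 = 19601, q_9 = 1*1121 + 419 = 1540.
Check: 19601^2 - 162*1540^2 = 384199201 - 384199200 = 1, so (x, y) = (19601, 1540) solves the equation, and by the theorem it is the least positive solution.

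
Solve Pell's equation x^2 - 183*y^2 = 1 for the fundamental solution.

(x, y) = (487, 36)

First expand sqrt(183) as a continued fraction. With x_i = (sqrt(183) + m_i)/d_i and (m_0, d_0) = (0, 1): a_0 = floor(sqrt(183)) = 13, since 13^2 = 169 <= 183 < 196 = 14^2.
Iterate m_{i+1} = d_i*a_i - m_i, d_{i+1} = (183 - m_{i+1}^2)/d_i, a_{i+1} = floor((a_0 + m_{i+1})/d_{i+1}):
  m_1 = 1*13 - 0 = 13, d_1 = (183 - 13^2)/1 = 14/1 = 14, a_1 = floor((13 + 13)/14) = 1.
  m_2 = 14*1 - 13 = 1, d_2 = (183 - 1^2)/14 = 182/14 = 13, a_2 = floor((13 + 1)/13) = 1.
  m_3 = 13*1 - 1 = 12, d_3 = (183 - 12^2)/13 = 39/13 = 3, a_3 = floor((13 + 12)/3) = 8.
  m_4 = 3*8 - 12 = 12, d_4 = (183 - 12^2)/3 = 39/3 = 13, a_4 = floor((13 + 12)/13) = 1.
  m_5 = 13*1 - 12 = 1, d_5 = (183 - 1^2)/13 = 182/13 = 14, a_5 = floor((13 + 1)/14) = 1.
  m_6 = 14*1 - 1 = 13, d_6 = (183 - 13^2)/14 = 14/14 = 1, a_6 = floor((13 + 13)/1) = 26.
  m_7 = 1*26 - 13 = 13, d_7 = (183 - 13^2)/1 = 14/1 = 14: (m_7, d_7) = (m_1, d_1) = (13, 14), so from here the quotients repeat a_1, ..., a_6; the period length is 6.
So sqrt(183) = [13; (1, 1, 8, 1, 1, 26)] with period length k = 6.
k is even, so the fundamental solution of x^2 - 183y^2 = 1 is (p_{k-1}, q_{k-1}) = (p_5, q_5); compute convergents through index 5.
Convergents (p_i = a_i*p_{i-1} + p_{i-2}, q_i = a_i*q_{i-1} + q_{i-2} with p_{-2}=0, p_{-1}=1, q_{-2}=1, q_{-1}=0):
  i=0: a_0=13, p_0 = 13*1 + 0 = 13, q_0 = 13*0 + 1 = 1.
  i=1: a_1=1, p_1 = 1*13 + 1 = 14, q_1 = 1*1 + 0 = 1.
  i=2: a_2=1, p_2 = 1*14 + 13 = 27, q_2 = 1*1 + 1 = 2.
  i=3: a_3=8, p_3 = 8*27 + 14 = 230, q_3 = 8*2 + 1 = 17.
  i=4: a_4=1, p_4 = 1*230 + 27 = 257, q_4 = 1*17 + 2 = 19.
  i=5: a_5=1, p_5 = 1*257 + 230 = 487, q_5 = 1*19 + 17 = 36.
Check: 487^2 - 183*36^2 = 237169 - 237168 = 1, so (x, y) = (487, 36) solves the equation, and by the theorem it is the least positive solution.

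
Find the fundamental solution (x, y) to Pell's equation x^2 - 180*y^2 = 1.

(x, y) = (161, 12)

First expand sqrt(180) as a continued fraction. With x_i = (sqrt(180) + m_i)/d_i and (m_0, d_0) = (0, 1): a_0 = floor(sqrt(180)) = 13, since 13^2 = 169 <= 180 < 196 = 14^2.
Iterate m_{i+1} = d_i*a_i - m_i, d_{i+1} = (180 - m_{i+1}^2)/d_i, a_{i+1} = floor((a_0 + m_{i+1})/d_{i+1}):
  m_1 = 1*13 - 0 = 13, d_1 = (180 - 13^2)/1 = 11/1 = 11, a_1 = floor((13 + 13)/11) = 2.
  m_2 = 11*2 - 13 = 9, d_2 = (180 - 9^2)/11 = 99/11 = 9, a_2 = floor((13 + 9)/9) = 2.
  m_3 = 9*2 - 9 = 9, d_3 = (180 - 9^2)/9 = 99/9 = 11, a_3 = floor((13 + 9)/11) = 2.
  m_4 = 11*2 - 9 = 13, d_4 = (180 - 13^2)/11 = 11/11 = 1, a_4 = floor((13 + 13)/1) = 26.
  m_5 = 1*26 - 13 = 13, d_5 = (180 - 13^2)/1 = 11/1 = 11: (m_5, d_5) = (m_1, d_1) = (13, 11), so from here the quotients repeat a_1, ..., a_4; the period length is 4.
So sqrt(180) = [13; (2, 2, 2, 26)] with period length k = 4.
k is even, so the fundamental solution of x^2 - 180y^2 = 1 is (p_{k-1}, q_{k-1}) = (p_3, q_3); compute convergents through index 3.
Convergents (p_i = a_i*p_{i-1} + p_{i-2}, q_i = a_i*q_{i-1} + q_{i-2} with p_{-2}=0, p_{-1}=1, q_{-2}=1, q_{-1}=0):
  i=0: a_0=13, p_0 = 13*1 + 0 = 13, q_0 = 13*0 + 1 = 1.
  i=1: a_1=2, p_1 = 2*13 + 1 = 27, q_1 = 2*1 + 0 = 2.
  i=2: a_2=2, p_2 = 2*27 + 13 = 67, q_2 = 2*2 + 1 = 5.
  i=3: a_3=2, p_3 = 2*67 + 27 = 161, q_3 = 2*5 + 2 = 12.
Check: 161^2 - 180*12^2 = 25921 - 25920 = 1, so (x, y) = (161, 12) solves the equation, and by the theorem it is the least positive solution.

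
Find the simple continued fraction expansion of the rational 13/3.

Run the Euclidean algorithm on 13 and 3; the successive quotients are the partial quotients a_0, a_1, ... (each step inverts the fractional part left over by the previous one):
  13 = 4*3 + 1, so a_0 = 4.
  3 = 3*1 + 0, so a_1 = 3.
The remainder reaches 0 after 2 divisions, so the expansion has 2 partial quotients, read off in order.

[4; 3]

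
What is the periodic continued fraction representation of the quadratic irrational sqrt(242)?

Write x_i = (sqrt(242) + m_i)/d_i with (m_0, d_0) = (0, 1). a_0 = floor(sqrt(242)) = 15, since 15^2 = 225 <= 242 < 256 = 16^2.
Iterate m_{i+1} = d_i*a_i - m_i, d_{i+1} = (242 - m_{i+1}^2)/d_i, a_{i+1} = floor((a_0 + m_{i+1})/d_{i+1}):
  m_1 = 1*15 - 0 = 15, d_1 = (242 - 15^2)/1 = 17/1 = 17, a_1 = floor((15 + 15)/17) = 1.
  m_2 = 17*1 - 15 = 2, d_2 = (242 - 2^2)/17 = 238/17 = 14, a_2 = floor((15 + 2)/14) = 1.
  m_3 = 14*1 - 2 = 12, d_3 = (242 - 12^2)/14 = 98/14 = 7, a_3 = floor((15 + 12)/7) = 3.
  m_4 = 7*3 - 12 = 9, d_4 = (242 - 9^2)/7 = 161/7 = 23, a_4 = floor((15 + 9)/23) = 1.
  m_5 = 23*1 - 9 = 14, d_5 = (242 - 14^2)/23 = 46/23 = 2, a_5 = floor((15 + 14)/2) = 14.
  m_6 = 2*14 - 14 = 14, d_6 = (242 - 14^2)/2 = 46/2 = 23, a_6 = floor((15 + 14)/23) = 1.
  m_7 = 23*1 - 14 = 9, d_7 = (242 - 9^2)/23 = 161/23 = 7, a_7 = floor((15 + 9)/7) = 3.
  m_8 = 7*3 - 9 = 12, d_8 = (242 - 12^2)/7 = 98/7 = 14, a_8 = floor((15 + 12)/14) = 1.
  m_9 = 14*1 - 12 = 2, d_9 = (242 - 2^2)/14 = 238/14 = 17, a_9 = floor((15 + 2)/17) = 1.
  m_10 = 17*1 - 2 = 15, d_10 = (242 - 15^2)/17 = 17/17 = 1, a_10 = floor((15 + 15)/1) = 30.
  m_11 = 1*30 - 15 = 15, d_11 = (242 - 15^2)/1 = 17/1 = 17: (m_11, d_11) = (m_1, d_1) = (15, 17), so from here the quotients repeat a_1, ..., a_10; the period length is 10.
Hence the expansion of sqrt(242) is a_0 = 15 followed by the repeating block 1, 1, 3, 1, 14, 1, 3, 1, 1, 30 (period 10).

[15; (1, 1, 3, 1, 14, 1, 3, 1, 1, 30)]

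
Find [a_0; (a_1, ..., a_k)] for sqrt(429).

[20; (1, 2, 2, 9, 1, 12, 1, 9, 2, 2, 1, 40)]

Write x_i = (sqrt(429) + m_i)/d_i with (m_0, d_0) = (0, 1). a_0 = floor(sqrt(429)) = 20, since 20^2 = 400 <= 429 < 441 = 21^2.
Iterate m_{i+1} = d_i*a_i - m_i, d_{i+1} = (429 - m_{i+1}^2)/d_i, a_{i+1} = floor((a_0 + m_{i+1})/d_{i+1}):
  m_1 = 1*20 - 0 = 20, d_1 = (429 - 20^2)/1 = 29/1 = 29, a_1 = floor((20 + 20)/29) = 1.
  m_2 = 29*1 - 20 = 9, d_2 = (429 - 9^2)/29 = 348/29 = 12, a_2 = floor((20 + 9)/12) = 2.
  m_3 = 12*2 - 9 = 15, d_3 = (429 - 15^2)/12 = 204/12 = 17, a_3 = floor((20 + 15)/17) = 2.
  m_4 = 17*2 - 15 = 19, d_4 = (429 - 19^2)/17 = 68/17 = 4, a_4 = floor((20 + 19)/4) = 9.
  m_5 = 4*9 - 19 = 17, d_5 = (429 - 17^2)/4 = 140/4 = 35, a_5 = floor((20 + 17)/35) = 1.
  m_6 = 35*1 - 17 = 18, d_6 = (429 - 18^2)/35 = 105/35 = 3, a_6 = floor((20 + 18)/3) = 12.
  m_7 = 3*12 - 18 = 18, d_7 = (429 - 18^2)/3 = 105/3 = 35, a_7 = floor((20 + 18)/35) = 1.
  m_8 = 35*1 - 18 = 17, d_8 = (429 - 17^2)/35 = 140/35 = 4, a_8 = floor((20 + 17)/4) = 9.
  m_9 = 4*9 - 17 = 19, d_9 = (429 - 19^2)/4 = 68/4 = 17, a_9 = floor((20 + 19)/17) = 2.
  m_10 = 17*2 - 19 = 15, d_10 = (429 - 15^2)/17 = 204/17 = 12, a_10 = floor((20 + 15)/12) = 2.
  m_11 = 12*2 - 15 = 9, d_11 = (429 - 9^2)/12 = 348/12 = 29, a_11 = floor((20 + 9)/29) = 1.
  m_12 = 29*1 - 9 = 20, d_12 = (429 - 20^2)/29 = 29/29 = 1, a_12 = floor((20 + 20)/1) = 40.
  m_13 = 1*40 - 20 = 20, d_13 = (429 - 20^2)/1 = 29/1 = 29: (m_13, d_13) = (m_1, d_1) = (20, 29), so from here the quotients repeat a_1, ..., a_12; the period length is 12.
Hence the expansion of sqrt(429) is a_0 = 20 followed by the repeating block 1, 2, 2, 9, 1, 12, 1, 9, 2, 2, 1, 40 (period 12).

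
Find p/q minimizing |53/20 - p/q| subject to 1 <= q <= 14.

37/14

Expand x = 53/20 as a continued fraction with the Euclidean algorithm:
  53 = 2*20 + 13, so a_0 = 2.
  20 = 1*13 + 7, so a_1 = 1.
  13 = 1*7 + 6, so a_2 = 1.
  7 = 1*6 + 1, so a_3 = 1.
  6 = 6*1 + 0, so a_4 = 6.
so x = [2; 1, 1, 1, 6].
Convergents (p_i = a_i*p_{i-1} + p_{i-2}, q_i = a_i*q_{i-1} + q_{i-2} with p_{-2}=0, p_{-1}=1, q_{-2}=1, q_{-1}=0), until the denominator exceeds 14:
  i=0: a_0=2, p_0 = 2*1 + 0 = 2, q_0 = 2*0 + 1 = 1.
  i=1: a_1=1, p_1 = 1*2 + 1 = 3, q_1 = 1*1 + 0 = 1.
  i=2: a_2=1, p_2 = 1*3 + 2 = 5, q_2 = 1*1 + 1 = 2.
  i=3: a_3=1, p_3 = 1*5 + 3 = 8, q_3 = 1*2 + 1 = 3.
  i=4: a_4=6, p_4 = 6*8 + 5 = 53, q_4 = 6*3 + 2 = 20.
q_4 = 20 > 14, so the last convergent with denominator <= 14 is p_3/q_3 = 8/3.
The closest fraction with denominator <= 14 is either p_3/q_3 or the intermediate fraction (k*p_3 + p_2)/(k*q_3 + q_2) with the largest k >= 1 whose denominator stays <= 14; these approach x as k grows, and every other convergent or intermediate fraction in range is farther away.
Largest k: floor((14 - q_2)/q_3) = floor((14 - 2)/3) = 4.
That gives (4*8 + 5)/(4*3 + 2) = 37/14.
Compare the errors: |x - 8/3| = |53*3 - 8*20|/(20*3) = 1/60, and |x - 37/14| = |53*14 - 37*20|/(20*14) = 2/280.
Cross-multiplying, 2*60 = 120 < 280 = 1*280, so 2/280 is smaller: the intermediate fraction 37/14 is closer to x than 8/3.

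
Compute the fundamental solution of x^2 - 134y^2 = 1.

(x, y) = (145925, 12606)

First expand sqrt(134) as a continued fraction. With x_i = (sqrt(134) + m_i)/d_i and (m_0, d_0) = (0, 1): a_0 = floor(sqrt(134)) = 11, since 11^2 = 121 <= 134 < 144 = 12^2.
Iterate m_{i+1} = d_i*a_i - m_i, d_{i+1} = (134 - m_{i+1}^2)/d_i, a_{i+1} = floor((a_0 + m_{i+1})/d_{i+1}):
  m_1 = 1*11 - 0 = 11, d_1 = (134 - 11^2)/1 = 13/1 = 13, a_1 = floor((11 + 11)/13) = 1.
  m_2 = 13*1 - 11 = 2, d_2 = (134 - 2^2)/13 = 130/13 = 10, a_2 = floor((11 + 2)/10) = 1.
  m_3 = 10*1 - 2 = 8, d_3 = (134 - 8^2)/10 = 70/10 = 7, a_3 = floor((11 + 8)/7) = 2.
  m_4 = 7*2 - 8 = 6, d_4 = (134 - 6^2)/7 = 98/7 = 14, a_4 = floor((11 + 6)/14) = 1.
  m_5 = 14*1 - 6 = 8, d_5 = (134 - 8^2)/14 = 70/14 = 5, a_5 = floor((11 + 8)/5) = 3.
  m_6 = 5*3 - 8 = 7, d_6 = (134 - 7^2)/5 = 85/5 = 17, a_6 = floor((11 + 7)/17) = 1.
  m_7 = 17*1 - 7 = 10, d_7 = (134 - 10^2)/17 = 34/17 = 2, a_7 = floor((11 + 10)/2) = 10.
  m_8 = 2*10 - 10 = 10, d_8 = (134 - 10^2)/2 = 34/2 = 17, a_8 = floor((11 + 10)/17) = 1.
  m_9 = 17*1 - 10 = 7, d_9 = (134 - 7^2)/17 = 85/17 = 5, a_9 = floor((11 + 7)/5) = 3.
  m_10 = 5*3 - 7 = 8, d_10 = (134 - 8^2)/5 = 70/5 = 14, a_10 = floor((11 + 8)/14) = 1.
  m_11 = 14*1 - 8 = 6, d_11 = (134 - 6^2)/14 = 98/14 = 7, a_11 = floor((11 + 6)/7) = 2.
  m_12 = 7*2 - 6 = 8, d_12 = (134 - 8^2)/7 = 70/7 = 10, a_12 = floor((11 + 8)/10) = 1.
  m_13 = 10*1 - 8 = 2, d_13 = (134 - 2^2)/10 = 130/10 = 13, a_13 = floor((11 + 2)/13) = 1.
  m_14 = 13*1 - 2 = 11, d_14 = (134 - 11^2)/13 = 13/13 = 1, a_14 = floor((11 + 11)/1) = 22.
  m_15 = 1*22 - 11 = 11, d_15 = (134 - 11^2)/1 = 13/1 = 13: (m_15, d_15) = (m_1, d_1) = (11, 13), so from here the quotients repeat a_1, ..., a_14; the period length is 14.
So sqrt(134) = [11; (1, 1, 2, 1, 3, 1, 10, 1, 3, 1, 2, 1, 1, 22)] with period length k = 14.
k is even, so the fundamental solution of x^2 - 134y^2 = 1 is (p_{k-1}, q_{k-1}) = (p_13, q_13); compute convergents through index 13.
Convergents (p_i = a_i*p_{i-1} + p_{i-2}, q_i = a_i*q_{i-1} + q_{i-2} with p_{-2}=0, p_{-1}=1, q_{-2}=1, q_{-1}=0):
  i=0: a_0=11, p_0 = 11*1 + 0 = 11, q_0 = 11*0 + 1 = 1.
  i=1: a_1=1, p_1 = 1*11 + 1 = 12, q_1 = 1*1 + 0 = 1.
  i=2: a_2=1, p_2 = 1*12 + 11 = 23, q_2 = 1*1 + 1 = 2.
  i=3: a_3=2, p_3 = 2*23 + 12 = 58, q_3 = 2*2 + 1 = 5.
  i=4: a_4=1, p_4 = 1*58 + 23 = 81, q_4 = 1*5 + 2 = 7.
  i=5: a_5=3, p_5 = 3*81 + 58 = 301, q_5 = 3*7 + 5 = 26.
  i=6: a_6=1, p_6 = 1*301 + 81 = 382, q_6 = 1*26 + 7 = 33.
  i=7: a_7=10, p_7 = 10*382 + 301 = 4121, q_7 = 10*33 + 26 = 356.
  i=8: a_8=1, p_8 = 1*4121 + 382 = 4503, q_8 = 1*356 + 33 = 389.
  i=9: a_9=3, p_9 = 3*4503 + 4121 = 17630, q_9 = 3*389 + 356 = 1523.
  i=10: a_10=1, p_10 = 1*17630 + 4503 = 22133, q_10 = 1*1523 + 389 = 1912.
  i=11: a_11=2, p_11 = 2*22133 + 17630 = 61896, q_11 = 2*1912 + 1523 = 5347.
  i=12: a_12=1, p_12 = 1*61896 + 22133 = 84029, q_12 = 1*5347 + 1912 = 7259.
  i=13: a_13=1, p_13 = 1*84029 + 61896 = 145925, q_13 = 1*7259 + 5347 = 12606.
Check: 145925^2 - 134*12606^2 = 21294105625 - 21294105624 = 1, so (x, y) = (145925, 12606) solves the equation, and by the theorem it is the least positive solution.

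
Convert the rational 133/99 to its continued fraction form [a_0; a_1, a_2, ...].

Run the Euclidean algorithm on 133 and 99; the successive quotients are the partial quotients a_0, a_1, ... (each step inverts the fractional part left over by the previous one):
  133 = 1*99 + 34, so a_0 = 1.
  99 = 2*34 + 31, so a_1 = 2.
  34 = 1*31 + 3, so a_2 = 1.
  31 = 10*3 + 1, so a_3 = 10.
  3 = 3*1 + 0, so a_4 = 3.
The remainder reaches 0 after 5 divisions, so the expansion has 5 partial quotients, read off in order.

[1; 2, 1, 10, 3]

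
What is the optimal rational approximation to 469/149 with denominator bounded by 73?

192/61

Expand x = 469/149 as a continued fraction with the Euclidean algorithm:
  469 = 3*149 + 22, so a_0 = 3.
  149 = 6*22 + 17, so a_1 = 6.
  22 = 1*17 + 5, so a_2 = 1.
  17 = 3*5 + 2, so a_3 = 3.
  5 = 2*2 + 1, so a_4 = 2.
  2 = 2*1 + 0, so a_5 = 2.
so x = [3; 6, 1, 3, 2, 2].
Convergents (p_i = a_i*p_{i-1} + p_{i-2}, q_i = a_i*q_{i-1} + q_{i-2} with p_{-2}=0, p_{-1}=1, q_{-2}=1, q_{-1}=0), until the denominator exceeds 73:
  i=0: a_0=3, p_0 = 3*1 + 0 = 3, q_0 = 3*0 + 1 = 1.
  i=1: a_1=6, p_1 = 6*3 + 1 = 19, q_1 = 6*1 + 0 = 6.
  i=2: a_2=1, p_2 = 1*19 + 3 = 22, q_2 = 1*6 + 1 = 7.
  i=3: a_3=3, p_3 = 3*22 + 19 = 85, q_3 = 3*7 + 6 = 27.
  i=4: a_4=2, p_4 = 2*85 + 22 = 192, q_4 = 2*27 + 7 = 61.
  i=5: a_5=2, p_5 = 2*192 + 85 = 469, q_5 = 2*61 + 27 = 149.
q_5 = 149 > 73, so the last convergent with denominator <= 73 is p_4/q_4 = 192/61.
The closest fraction with denominator <= 73 is either p_4/q_4 or the intermediate fraction (k*p_4 + p_3)/(k*q_4 + q_3) with the largest k >= 1 whose denominator stays <= 73; these approach x as k grows, and every other convergent or intermediate fraction in range is farther away.
Largest k: floor((73 - q_3)/q_4) = floor((73 - 27)/61) = 0.
Since k = 0, no intermediate fraction beyond p_4/q_4 has denominator <= 73, so the convergent 192/61 is the closest (its error is |469*61 - 192*149|/(149*61) = 1/9089).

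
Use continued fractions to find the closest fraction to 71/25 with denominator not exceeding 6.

Expand x = 71/25 as a continued fraction with the Euclidean algorithm:
  71 = 2*25 + 21, so a_0 = 2.
  25 = 1*21 + 4, so a_1 = 1.
  21 = 5*4 + 1, so a_2 = 5.
  4 = 4*1 + 0, so a_3 = 4.
so x = [2; 1, 5, 4].
Convergents (p_i = a_i*p_{i-1} + p_{i-2}, q_i = a_i*q_{i-1} + q_{i-2} with p_{-2}=0, p_{-1}=1, q_{-2}=1, q_{-1}=0), until the denominator exceeds 6:
  i=0: a_0=2, p_0 = 2*1 + 0 = 2, q_0 = 2*0 + 1 = 1.
  i=1: a_1=1, p_1 = 1*2 + 1 = 3, q_1 = 1*1 + 0 = 1.
  i=2: a_2=5, p_2 = 5*3 + 2 = 17, q_2 = 5*1 + 1 = 6.
  i=3: a_3=4, p_3 = 4*17 + 3 = 71, q_3 = 4*6 + 1 = 25.
q_3 = 25 > 6, so the last convergent with denominator <= 6 is p_2/q_2 = 17/6.
The closest fraction with denominator <= 6 is either p_2/q_2 or the intermediate fraction (k*p_2 + p_1)/(k*q_2 + q_1) with the largest k >= 1 whose denominator stays <= 6; these approach x as k grows, and every other convergent or intermediate fraction in range is farther away.
Largest k: floor((6 - q_1)/q_2) = floor((6 - 1)/6) = 0.
Since k = 0, no intermediate fraction beyond p_2/q_2 has denominator <= 6, so the convergent 17/6 is the closest (its error is |71*6 - 17*25|/(25*6) = 1/150).

17/6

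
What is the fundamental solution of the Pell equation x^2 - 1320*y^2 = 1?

(x, y) = (109, 3)

First expand sqrt(1320) as a continued fraction. With x_i = (sqrt(1320) + m_i)/d_i and (m_0, d_0) = (0, 1): a_0 = floor(sqrt(1320)) = 36, since 36^2 = 1296 <= 1320 < 1369 = 37^2.
Iterate m_{i+1} = d_i*a_i - m_i, d_{i+1} = (1320 - m_{i+1}^2)/d_i, a_{i+1} = floor((a_0 + m_{i+1})/d_{i+1}):
  m_1 = 1*36 - 0 = 36, d_1 = (1320 - 36^2)/1 = 24/1 = 24, a_1 = floor((36 + 36)/24) = 3.
  m_2 = 24*3 - 36 = 36, d_2 = (1320 - 36^2)/24 = 24/24 = 1, a_2 = floor((36 + 36)/1) = 72.
  m_3 = 1*72 - 36 = 36, d_3 = (1320 - 36^2)/1 = 24/1 = 24: (m_3, d_3) = (m_1, d_1) = (36, 24), so from here the quotients repeat a_1, a_2; the period length is 2.
So sqrt(1320) = [36; (3, 72)] with period length k = 2.
k is even, so the fundamental solution of x^2 - 1320y^2 = 1 is (p_{k-1}, q_{k-1}) = (p_1, q_1); compute convergents through index 1.
Convergents (p_i = a_i*p_{i-1} + p_{i-2}, q_i = a_i*q_{i-1} + q_{i-2} with p_{-2}=0, p_{-1}=1, q_{-2}=1, q_{-1}=0):
  i=0: a_0=36, p_0 = 36*1 + 0 = 36, q_0 = 36*0 + 1 = 1.
  i=1: a_1=3, p_1 = 3*36 + 1 = 109, q_1 = 3*1 + 0 = 3.
Check: 109^2 - 1320*3^2 = 11881 - 11880 = 1, so (x, y) = (109, 3) solves the equation, and by the theorem it is the least positive solution.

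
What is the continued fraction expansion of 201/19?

[10; 1, 1, 2, 1, 2]

Run the Euclidean algorithm on 201 and 19; the successive quotients are the partial quotients a_0, a_1, ... (each step inverts the fractional part left over by the previous one):
  201 = 10*19 + 11, so a_0 = 10.
  19 = 1*11 + 8, so a_1 = 1.
  11 = 1*8 + 3, so a_2 = 1.
  8 = 2*3 + 2, so a_3 = 2.
  3 = 1*2 + 1, so a_4 = 1.
  2 = 2*1 + 0, so a_5 = 2.
The remainder reaches 0 after 6 divisions, so the expansion has 6 partial quotients, read off in order.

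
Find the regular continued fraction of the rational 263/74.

Run the Euclidean algorithm on 263 and 74; the successive quotients are the partial quotients a_0, a_1, ... (each step inverts the fractional part left over by the previous one):
  263 = 3*74 + 41, so a_0 = 3.
  74 = 1*41 + 33, so a_1 = 1.
  41 = 1*33 + 8, so a_2 = 1.
  33 = 4*8 + 1, so a_3 = 4.
  8 = 8*1 + 0, so a_4 = 8.
The remainder reaches 0 after 5 divisions, so the expansion has 5 partial quotients, read off in order.

[3; 1, 1, 4, 8]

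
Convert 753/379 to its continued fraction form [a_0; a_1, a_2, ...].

[1; 1, 74, 1, 4]

Run the Euclidean algorithm on 753 and 379; the successive quotients are the partial quotients a_0, a_1, ... (each step inverts the fractional part left over by the previous one):
  753 = 1*379 + 374, so a_0 = 1.
  379 = 1*374 + 5, so a_1 = 1.
  374 = 74*5 + 4, so a_2 = 74.
  5 = 1*4 + 1, so a_3 = 1.
  4 = 4*1 + 0, so a_4 = 4.
The remainder reaches 0 after 5 divisions, so the expansion has 5 partial quotients, read off in order.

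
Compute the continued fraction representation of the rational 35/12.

[2; 1, 11]

Run the Euclidean algorithm on 35 and 12; the successive quotients are the partial quotients a_0, a_1, ... (each step inverts the fractional part left over by the previous one):
  35 = 2*12 + 11, so a_0 = 2.
  12 = 1*11 + 1, so a_1 = 1.
  11 = 11*1 + 0, so a_2 = 11.
The remainder reaches 0 after 3 divisions, so the expansion has 3 partial quotients, read off in order.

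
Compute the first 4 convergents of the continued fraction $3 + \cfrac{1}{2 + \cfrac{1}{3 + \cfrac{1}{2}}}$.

3/1, 7/2, 24/7, 55/16

Using the convergent recurrence p_i = a_i*p_{i-1} + p_{i-2}, q_i = a_i*q_{i-1} + q_{i-2} with p_{-2}=0, p_{-1}=1, q_{-2}=1, q_{-1}=0:
  i=0: a_0=3, p_0 = 3*1 + 0 = 3, q_0 = 3*0 + 1 = 1.
  i=1: a_1=2, p_1 = 2*3 + 1 = 7, q_1 = 2*1 + 0 = 2.
  i=2: a_2=3, p_2 = 3*7 + 3 = 24, q_2 = 3*2 + 1 = 7.
  i=3: a_3=2, p_3 = 2*24 + 7 = 55, q_3 = 2*7 + 2 = 16.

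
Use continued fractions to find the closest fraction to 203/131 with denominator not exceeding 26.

31/20

Expand x = 203/131 as a continued fraction with the Euclidean algorithm:
  203 = 1*131 + 72, so a_0 = 1.
  131 = 1*72 + 59, so a_1 = 1.
  72 = 1*59 + 13, so a_2 = 1.
  59 = 4*13 + 7, so a_3 = 4.
  13 = 1*7 + 6, so a_4 = 1.
  7 = 1*6 + 1, so a_5 = 1.
  6 = 6*1 + 0, so a_6 = 6.
so x = [1; 1, 1, 4, 1, 1, 6].
Convergents (p_i = a_i*p_{i-1} + p_{i-2}, q_i = a_i*q_{i-1} + q_{i-2} with p_{-2}=0, p_{-1}=1, q_{-2}=1, q_{-1}=0), until the denominator exceeds 26:
  i=0: a_0=1, p_0 = 1*1 + 0 = 1, q_0 = 1*0 + 1 = 1.
  i=1: a_1=1, p_1 = 1*1 + 1 = 2, q_1 = 1*1 + 0 = 1.
  i=2: a_2=1, p_2 = 1*2 + 1 = 3, q_2 = 1*1 + 1 = 2.
  i=3: a_3=4, p_3 = 4*3 + 2 = 14, q_3 = 4*2 + 1 = 9.
  i=4: a_4=1, p_4 = 1*14 + 3 = 17, q_4 = 1*9 + 2 = 11.
  i=5: a_5=1, p_5 = 1*17 + 14 = 31, q_5 = 1*11 + 9 = 20.
  i=6: a_6=6, p_6 = 6*31 + 17 = 203, q_6 = 6*20 + 11 = 131.
q_6 = 131 > 26, so the last convergent with denominator <= 26 is p_5/q_5 = 31/20.
The closest fraction with denominator <= 26 is either p_5/q_5 or the intermediate fraction (k*p_5 + p_4)/(k*q_5 + q_4) with the largest k >= 1 whose denominator stays <= 26; these approach x as k grows, and every other convergent or intermediate fraction in range is farther away.
Largest k: floor((26 - q_4)/q_5) = floor((26 - 11)/20) = 0.
Since k = 0, no intermediate fraction beyond p_5/q_5 has denominator <= 26, so the convergent 31/20 is the closest (its error is |203*20 - 31*131|/(131*20) = 1/2620).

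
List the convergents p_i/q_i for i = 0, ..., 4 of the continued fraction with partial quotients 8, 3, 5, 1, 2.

8/1, 25/3, 133/16, 158/19, 449/54

Using the convergent recurrence p_i = a_i*p_{i-1} + p_{i-2}, q_i = a_i*q_{i-1} + q_{i-2} with p_{-2}=0, p_{-1}=1, q_{-2}=1, q_{-1}=0:
  i=0: a_0=8, p_0 = 8*1 + 0 = 8, q_0 = 8*0 + 1 = 1.
  i=1: a_1=3, p_1 = 3*8 + 1 = 25, q_1 = 3*1 + 0 = 3.
  i=2: a_2=5, p_2 = 5*25 + 8 = 133, q_2 = 5*3 + 1 = 16.
  i=3: a_3=1, p_3 = 1*133 + 25 = 158, q_3 = 1*16 + 3 = 19.
  i=4: a_4=2, p_4 = 2*158 + 133 = 449, q_4 = 2*19 + 16 = 54.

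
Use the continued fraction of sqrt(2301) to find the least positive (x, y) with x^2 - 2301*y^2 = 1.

(x, y) = (1535, 32)

First expand sqrt(2301) as a continued fraction. With x_i = (sqrt(2301) + m_i)/d_i and (m_0, d_0) = (0, 1): a_0 = floor(sqrt(2301)) = 47, since 47^2 = 2209 <= 2301 < 2304 = 48^2.
Iterate m_{i+1} = d_i*a_i - m_i, d_{i+1} = (2301 - m_{i+1}^2)/d_i, a_{i+1} = floor((a_0 + m_{i+1})/d_{i+1}):
  m_1 = 1*47 - 0 = 47, d_1 = (2301 - 47^2)/1 = 92/1 = 92, a_1 = floor((47 + 47)/92) = 1.
  m_2 = 92*1 - 47 = 45, d_2 = (2301 - 45^2)/92 = 276/92 = 3, a_2 = floor((47 + 45)/3) = 30.
  m_3 = 3*30 - 45 = 45, d_3 = (2301 - 45^2)/3 = 276/3 = 92, a_3 = floor((47 + 45)/92) = 1.
  m_4 = 92*1 - 45 = 47, d_4 = (2301 - 47^2)/92 = 92/92 = 1, a_4 = floor((47 + 47)/1) = 94.
  m_5 = 1*94 - 47 = 47, d_5 = (2301 - 47^2)/1 = 92/1 = 92: (m_5, d_5) = (m_1, d_1) = (47, 92), so from here the quotients repeat a_1, ..., a_4; the period length is 4.
So sqrt(2301) = [47; (1, 30, 1, 94)] with period length k = 4.
k is even, so the fundamental solution of x^2 - 2301y^2 = 1 is (p_{k-1}, q_{k-1}) = (p_3, q_3); compute convergents through index 3.
Convergents (p_i = a_i*p_{i-1} + p_{i-2}, q_i = a_i*q_{i-1} + q_{i-2} with p_{-2}=0, p_{-1}=1, q_{-2}=1, q_{-1}=0):
  i=0: a_0=47, p_0 = 47*1 + 0 = 47, q_0 = 47*0 + 1 = 1.
  i=1: a_1=1, p_1 = 1*47 + 1 = 48, q_1 = 1*1 + 0 = 1.
  i=2: a_2=30, p_2 = 30*48 + 47 = 1487, q_2 = 30*1 + 1 = 31.
  i=3: a_3=1, p_3 = 1*1487 + 48 = 1535, q_3 = 1*31 + 1 = 32.
Check: 1535^2 - 2301*32^2 = 2356225 - 2356224 = 1, so (x, y) = (1535, 32) solves the equation, and by the theorem it is the least positive solution.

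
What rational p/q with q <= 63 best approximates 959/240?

Expand x = 959/240 as a continued fraction with the Euclidean algorithm:
  959 = 3*240 + 239, so a_0 = 3.
  240 = 1*239 + 1, so a_1 = 1.
  239 = 239*1 + 0, so a_2 = 239.
so x = [3; 1, 239].
Convergents (p_i = a_i*p_{i-1} + p_{i-2}, q_i = a_i*q_{i-1} + q_{i-2} with p_{-2}=0, p_{-1}=1, q_{-2}=1, q_{-1}=0), until the denominator exceeds 63:
  i=0: a_0=3, p_0 = 3*1 + 0 = 3, q_0 = 3*0 + 1 = 1.
  i=1: a_1=1, p_1 = 1*3 + 1 = 4, q_1 = 1*1 + 0 = 1.
  i=2: a_2=239, p_2 = 239*4 + 3 = 959, q_2 = 239*1 + 1 = 240.
q_2 = 240 > 63, so the last convergent with denominator <= 63 is p_1/q_1 = 4/1.
The closest fraction with denominator <= 63 is either p_1/q_1 or the intermediate fraction (k*p_1 + p_0)/(k*q_1 + q_0) with the largest k >= 1 whose denominator stays <= 63; these approach x as k grows, and every other convergent or intermediate fraction in range is farther away.
Largest k: floor((63 - q_0)/q_1) = floor((63 - 1)/1) = 62.
That gives (62*4 + 3)/(62*1 + 1) = 251/63.
Compare the errors: |x - 4/1| = |959*1 - 4*240|/(240*1) = 1/240, and |x - 251/63| = |959*63 - 251*240|/(240*63) = 177/15120.
Cross-multiplying, 1*15120 = 15120 < 42480 = 177*240, so 1/240 is smaller: the convergent 4/1 is closer to x than 251/63.

4/1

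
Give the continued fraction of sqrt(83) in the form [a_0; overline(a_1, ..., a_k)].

[9; overline(9, 18)]

Write x_i = (sqrt(83) + m_i)/d_i with (m_0, d_0) = (0, 1). a_0 = floor(sqrt(83)) = 9, since 9^2 = 81 <= 83 < 100 = 10^2.
Iterate m_{i+1} = d_i*a_i - m_i, d_{i+1} = (83 - m_{i+1}^2)/d_i, a_{i+1} = floor((a_0 + m_{i+1})/d_{i+1}):
  m_1 = 1*9 - 0 = 9, d_1 = (83 - 9^2)/1 = 2/1 = 2, a_1 = floor((9 + 9)/2) = 9.
  m_2 = 2*9 - 9 = 9, d_2 = (83 - 9^2)/2 = 2/2 = 1, a_2 = floor((9 + 9)/1) = 18.
  m_3 = 1*18 - 9 = 9, d_3 = (83 - 9^2)/1 = 2/1 = 2: (m_3, d_3) = (m_1, d_1) = (9, 2), so from here the quotients repeat a_1, a_2; the period length is 2.
Hence the expansion of sqrt(83) is a_0 = 9 followed by the repeating block 9, 18 (period 2).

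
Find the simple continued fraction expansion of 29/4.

Run the Euclidean algorithm on 29 and 4; the successive quotients are the partial quotients a_0, a_1, ... (each step inverts the fractional part left over by the previous one):
  29 = 7*4 + 1, so a_0 = 7.
  4 = 4*1 + 0, so a_1 = 4.
The remainder reaches 0 after 2 divisions, so the expansion has 2 partial quotients, read off in order.

[7; 4]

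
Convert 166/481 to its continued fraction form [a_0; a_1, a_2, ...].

Run the Euclidean algorithm on 166 and 481; the successive quotients are the partial quotients a_0, a_1, ... (each step inverts the fractional part left over by the previous one):
  166 = 0*481 + 166, so a_0 = 0.
  481 = 2*166 + 149, so a_1 = 2.
  166 = 1*149 + 17, so a_2 = 1.
  149 = 8*17 + 13, so a_3 = 8.
  17 = 1*13 + 4, so a_4 = 1.
  13 = 3*4 + 1, so a_5 = 3.
  4 = 4*1 + 0, so a_6 = 4.
The remainder reaches 0 after 7 divisions, so the expansion has 7 partial quotients, read off in order.

[0; 2, 1, 8, 1, 3, 4]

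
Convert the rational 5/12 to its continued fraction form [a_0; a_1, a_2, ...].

[0; 2, 2, 2]

Run the Euclidean algorithm on 5 and 12; the successive quotients are the partial quotients a_0, a_1, ... (each step inverts the fractional part left over by the previous one):
  5 = 0*12 + 5, so a_0 = 0.
  12 = 2*5 + 2, so a_1 = 2.
  5 = 2*2 + 1, so a_2 = 2.
  2 = 2*1 + 0, so a_3 = 2.
The remainder reaches 0 after 4 divisions, so the expansion has 4 partial quotients, read off in order.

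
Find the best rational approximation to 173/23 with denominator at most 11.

15/2

Expand x = 173/23 as a continued fraction with the Euclidean algorithm:
  173 = 7*23 + 12, so a_0 = 7.
  23 = 1*12 + 11, so a_1 = 1.
  12 = 1*11 + 1, so a_2 = 1.
  11 = 11*1 + 0, so a_3 = 11.
so x = [7; 1, 1, 11].
Convergents (p_i = a_i*p_{i-1} + p_{i-2}, q_i = a_i*q_{i-1} + q_{i-2} with p_{-2}=0, p_{-1}=1, q_{-2}=1, q_{-1}=0), until the denominator exceeds 11:
  i=0: a_0=7, p_0 = 7*1 + 0 = 7, q_0 = 7*0 + 1 = 1.
  i=1: a_1=1, p_1 = 1*7 + 1 = 8, q_1 = 1*1 + 0 = 1.
  i=2: a_2=1, p_2 = 1*8 + 7 = 15, q_2 = 1*1 + 1 = 2.
  i=3: a_3=11, p_3 = 11*15 + 8 = 173, q_3 = 11*2 + 1 = 23.
q_3 = 23 > 11, so the last convergent with denominator <= 11 is p_2/q_2 = 15/2.
The closest fraction with denominator <= 11 is either p_2/q_2 or the intermediate fraction (k*p_2 + p_1)/(k*q_2 + q_1) with the largest k >= 1 whose denominator stays <= 11; these approach x as k grows, and every other convergent or intermediate fraction in range is farther away.
Largest k: floor((11 - q_1)/q_2) = floor((11 - 1)/2) = 5.
That gives (5*15 + 8)/(5*2 + 1) = 83/11.
Compare the errors: |x - 15/2| = |173*2 - 15*23|/(23*2) = 1/46, and |x - 83/11| = |173*11 - 83*23|/(23*11) = 6/253.
Cross-multiplying, 1*253 = 253 < 276 = 6*46, so 1/46 is smaller: the convergent 15/2 is closer to x than 83/11.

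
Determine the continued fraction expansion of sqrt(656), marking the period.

[25; (1, 1, 1, 1, 2, 1, 1, 1, 1, 50)]

Write x_i = (sqrt(656) + m_i)/d_i with (m_0, d_0) = (0, 1). a_0 = floor(sqrt(656)) = 25, since 25^2 = 625 <= 656 < 676 = 26^2.
Iterate m_{i+1} = d_i*a_i - m_i, d_{i+1} = (656 - m_{i+1}^2)/d_i, a_{i+1} = floor((a_0 + m_{i+1})/d_{i+1}):
  m_1 = 1*25 - 0 = 25, d_1 = (656 - 25^2)/1 = 31/1 = 31, a_1 = floor((25 + 25)/31) = 1.
  m_2 = 31*1 - 25 = 6, d_2 = (656 - 6^2)/31 = 620/31 = 20, a_2 = floor((25 + 6)/20) = 1.
  m_3 = 20*1 - 6 = 14, d_3 = (656 - 14^2)/20 = 460/20 = 23, a_3 = floor((25 + 14)/23) = 1.
  m_4 = 23*1 - 14 = 9, d_4 = (656 - 9^2)/23 = 575/23 = 25, a_4 = floor((25 + 9)/25) = 1.
  m_5 = 25*1 - 9 = 16, d_5 = (656 - 16^2)/25 = 400/25 = 16, a_5 = floor((25 + 16)/16) = 2.
  m_6 = 16*2 - 16 = 16, d_6 = (656 - 16^2)/16 = 400/16 = 25, a_6 = floor((25 + 16)/25) = 1.
  m_7 = 25*1 - 16 = 9, d_7 = (656 - 9^2)/25 = 575/25 = 23, a_7 = floor((25 + 9)/23) = 1.
  m_8 = 23*1 - 9 = 14, d_8 = (656 - 14^2)/23 = 460/23 = 20, a_8 = floor((25 + 14)/20) = 1.
  m_9 = 20*1 - 14 = 6, d_9 = (656 - 6^2)/20 = 620/20 = 31, a_9 = floor((25 + 6)/31) = 1.
  m_10 = 31*1 - 6 = 25, d_10 = (656 - 25^2)/31 = 31/31 = 1, a_10 = floor((25 + 25)/1) = 50.
  m_11 = 1*50 - 25 = 25, d_11 = (656 - 25^2)/1 = 31/1 = 31: (m_11, d_11) = (m_1, d_1) = (25, 31), so from here the quotients repeat a_1, ..., a_10; the period length is 10.
Hence the expansion of sqrt(656) is a_0 = 25 followed by the repeating block 1, 1, 1, 1, 2, 1, 1, 1, 1, 50 (period 10).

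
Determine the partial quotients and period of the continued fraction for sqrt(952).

Write x_i = (sqrt(952) + m_i)/d_i with (m_0, d_0) = (0, 1). a_0 = floor(sqrt(952)) = 30, since 30^2 = 900 <= 952 < 961 = 31^2.
Iterate m_{i+1} = d_i*a_i - m_i, d_{i+1} = (952 - m_{i+1}^2)/d_i, a_{i+1} = floor((a_0 + m_{i+1})/d_{i+1}):
  m_1 = 1*30 - 0 = 30, d_1 = (952 - 30^2)/1 = 52/1 = 52, a_1 = floor((30 + 30)/52) = 1.
  m_2 = 52*1 - 30 = 22, d_2 = (952 - 22^2)/52 = 468/52 = 9, a_2 = floor((30 + 22)/9) = 5.
  m_3 = 9*5 - 22 = 23, d_3 = (952 - 23^2)/9 = 423/9 = 47, a_3 = floor((30 + 23)/47) = 1.
  m_4 = 47*1 - 23 = 24, d_4 = (952 - 24^2)/47 = 376/47 = 8, a_4 = floor((30 + 24)/8) = 6.
  m_5 = 8*6 - 24 = 24, d_5 = (952 - 24^2)/8 = 376/8 = 47, a_5 = floor((30 + 24)/47) = 1.
  m_6 = 47*1 - 24 = 23, d_6 = (952 - 23^2)/47 = 423/47 = 9, a_6 = floor((30 + 23)/9) = 5.
  m_7 = 9*5 - 23 = 22, d_7 = (952 - 22^2)/9 = 468/9 = 52, a_7 = floor((30 + 22)/52) = 1.
  m_8 = 52*1 - 22 = 30, d_8 = (952 - 30^2)/52 = 52/52 = 1, a_8 = floor((30 + 30)/1) = 60.
  m_9 = 1*60 - 30 = 30, d_9 = (952 - 30^2)/1 = 52/1 = 52: (m_9, d_9) = (m_1, d_1) = (30, 52), so from here the quotients repeat a_1, ..., a_8; the period length is 8.
Hence the expansion of sqrt(952) is a_0 = 30 followed by the repeating block 1, 5, 1, 6, 1, 5, 1, 60 (period 8).

[30; (1, 5, 1, 6, 1, 5, 1, 60)]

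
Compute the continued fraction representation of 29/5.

[5; 1, 4]

Run the Euclidean algorithm on 29 and 5; the successive quotients are the partial quotients a_0, a_1, ... (each step inverts the fractional part left over by the previous one):
  29 = 5*5 + 4, so a_0 = 5.
  5 = 1*4 + 1, so a_1 = 1.
  4 = 4*1 + 0, so a_2 = 4.
The remainder reaches 0 after 3 divisions, so the expansion has 3 partial quotients, read off in order.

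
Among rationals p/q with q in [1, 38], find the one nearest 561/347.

55/34

Expand x = 561/347 as a continued fraction with the Euclidean algorithm:
  561 = 1*347 + 214, so a_0 = 1.
  347 = 1*214 + 133, so a_1 = 1.
  214 = 1*133 + 81, so a_2 = 1.
  133 = 1*81 + 52, so a_3 = 1.
  81 = 1*52 + 29, so a_4 = 1.
  52 = 1*29 + 23, so a_5 = 1.
  29 = 1*23 + 6, so a_6 = 1.
  23 = 3*6 + 5, so a_7 = 3.
  6 = 1*5 + 1, so a_8 = 1.
  5 = 5*1 + 0, so a_9 = 5.
so x = [1; 1, 1, 1, 1, 1, 1, 3, 1, 5].
Convergents (p_i = a_i*p_{i-1} + p_{i-2}, q_i = a_i*q_{i-1} + q_{i-2} with p_{-2}=0, p_{-1}=1, q_{-2}=1, q_{-1}=0), until the denominator exceeds 38:
  i=0: a_0=1, p_0 = 1*1 + 0 = 1, q_0 = 1*0 + 1 = 1.
  i=1: a_1=1, p_1 = 1*1 + 1 = 2, q_1 = 1*1 + 0 = 1.
  i=2: a_2=1, p_2 = 1*2 + 1 = 3, q_2 = 1*1 + 1 = 2.
  i=3: a_3=1, p_3 = 1*3 + 2 = 5, q_3 = 1*2 + 1 = 3.
  i=4: a_4=1, p_4 = 1*5 + 3 = 8, q_4 = 1*3 + 2 = 5.
  i=5: a_5=1, p_5 = 1*8 + 5 = 13, q_5 = 1*5 + 3 = 8.
  i=6: a_6=1, p_6 = 1*13 + 8 = 21, q_6 = 1*8 + 5 = 13.
  i=7: a_7=3, p_7 = 3*21 + 13 = 76, q_7 = 3*13 + 8 = 47.
q_7 = 47 > 38, so the last convergent with denominator <= 38 is p_6/q_6 = 21/13.
The closest fraction with denominator <= 38 is either p_6/q_6 or the intermediate fraction (k*p_6 + p_5)/(k*q_6 + q_5) with the largest k >= 1 whose denominator stays <= 38; these approach x as k grows, and every other convergent or intermediate fraction in range is farther away.
Largest k: floor((38 - q_5)/q_6) = floor((38 - 8)/13) = 2.
That gives (2*21 + 13)/(2*13 + 8) = 55/34.
Compare the errors: |x - 21/13| = |561*13 - 21*347|/(347*13) = 6/4511, and |x - 55/34| = |561*34 - 55*347|/(347*34) = 11/11798.
Cross-multiplying, 11*4511 = 49621 < 70788 = 6*11798, so 11/11798 is smaller: the intermediate fraction 55/34 is closer to x than 21/13.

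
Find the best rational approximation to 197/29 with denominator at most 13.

Expand x = 197/29 as a continued fraction with the Euclidean algorithm:
  197 = 6*29 + 23, so a_0 = 6.
  29 = 1*23 + 6, so a_1 = 1.
  23 = 3*6 + 5, so a_2 = 3.
  6 = 1*5 + 1, so a_3 = 1.
  5 = 5*1 + 0, so a_4 = 5.
so x = [6; 1, 3, 1, 5].
Convergents (p_i = a_i*p_{i-1} + p_{i-2}, q_i = a_i*q_{i-1} + q_{i-2} with p_{-2}=0, p_{-1}=1, q_{-2}=1, q_{-1}=0), until the denominator exceeds 13:
  i=0: a_0=6, p_0 = 6*1 + 0 = 6, q_0 = 6*0 + 1 = 1.
  i=1: a_1=1, p_1 = 1*6 + 1 = 7, q_1 = 1*1 + 0 = 1.
  i=2: a_2=3, p_2 = 3*7 + 6 = 27, q_2 = 3*1 + 1 = 4.
  i=3: a_3=1, p_3 = 1*27 + 7 = 34, q_3 = 1*4 + 1 = 5.
  i=4: a_4=5, p_4 = 5*34 + 27 = 197, q_4 = 5*5 + 4 = 29.
q_4 = 29 > 13, so the last convergent with denominator <= 13 is p_3/q_3 = 34/5.
The closest fraction with denominator <= 13 is either p_3/q_3 or the intermediate fraction (k*p_3 + p_2)/(k*q_3 + q_2) with the largest k >= 1 whose denominator stays <= 13; these approach x as k grows, and every other convergent or intermediate fraction in range is farther away.
Largest k: floor((13 - q_2)/q_3) = floor((13 - 4)/5) = 1.
That gives (1*34 + 27)/(1*5 + 4) = 61/9.
Compare the errors: |x - 34/5| = |197*5 - 34*29|/(29*5) = 1/145, and |x - 61/9| = |197*9 - 61*29|/(29*9) = 4/261.
Cross-multiplying, 1*261 = 261 < 580 = 4*145, so 1/145 is smaller: the convergent 34/5 is closer to x than 61/9.

34/5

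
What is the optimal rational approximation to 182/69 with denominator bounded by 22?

29/11

Expand x = 182/69 as a continued fraction with the Euclidean algorithm:
  182 = 2*69 + 44, so a_0 = 2.
  69 = 1*44 + 25, so a_1 = 1.
  44 = 1*25 + 19, so a_2 = 1.
  25 = 1*19 + 6, so a_3 = 1.
  19 = 3*6 + 1, so a_4 = 3.
  6 = 6*1 + 0, so a_5 = 6.
so x = [2; 1, 1, 1, 3, 6].
Convergents (p_i = a_i*p_{i-1} + p_{i-2}, q_i = a_i*q_{i-1} + q_{i-2} with p_{-2}=0, p_{-1}=1, q_{-2}=1, q_{-1}=0), until the denominator exceeds 22:
  i=0: a_0=2, p_0 = 2*1 + 0 = 2, q_0 = 2*0 + 1 = 1.
  i=1: a_1=1, p_1 = 1*2 + 1 = 3, q_1 = 1*1 + 0 = 1.
  i=2: a_2=1, p_2 = 1*3 + 2 = 5, q_2 = 1*1 + 1 = 2.
  i=3: a_3=1, p_3 = 1*5 + 3 = 8, q_3 = 1*2 + 1 = 3.
  i=4: a_4=3, p_4 = 3*8 + 5 = 29, q_4 = 3*3 + 2 = 11.
  i=5: a_5=6, p_5 = 6*29 + 8 = 182, q_5 = 6*11 + 3 = 69.
q_5 = 69 > 22, so the last convergent with denominator <= 22 is p_4/q_4 = 29/11.
The closest fraction with denominator <= 22 is either p_4/q_4 or the intermediate fraction (k*p_4 + p_3)/(k*q_4 + q_3) with the largest k >= 1 whose denominator stays <= 22; these approach x as k grows, and every other convergent or intermediate fraction in range is farther away.
Largest k: floor((22 - q_3)/q_4) = floor((22 - 3)/11) = 1.
That gives (1*29 + 8)/(1*11 + 3) = 37/14.
Compare the errors: |x - 29/11| = |182*11 - 29*69|/(69*11) = 1/759, and |x - 37/14| = |182*14 - 37*69|/(69*14) = 5/966.
Cross-multiplying, 1*966 = 966 < 3795 = 5*759, so 1/759 is smaller: the convergent 29/11 is closer to x than 37/14.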